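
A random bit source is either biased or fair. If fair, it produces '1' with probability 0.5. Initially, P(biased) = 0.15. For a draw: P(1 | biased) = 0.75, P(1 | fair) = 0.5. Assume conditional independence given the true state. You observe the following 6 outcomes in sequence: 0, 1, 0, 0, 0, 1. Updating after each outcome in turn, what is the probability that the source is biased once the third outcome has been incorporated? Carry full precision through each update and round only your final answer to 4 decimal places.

After '0': P(biased) = 0.25·0.1500 / (0.25·0.1500 + 0.5·0.8500) ≈ 0.0811
After '1': P(biased) = 0.75·0.0811 / (0.75·0.0811 + 0.5·0.9189) ≈ 0.1169
After '0': P(biased) = 0.25·0.1169 / (0.25·0.1169 + 0.5·0.8831) ≈ 0.0621

0.0621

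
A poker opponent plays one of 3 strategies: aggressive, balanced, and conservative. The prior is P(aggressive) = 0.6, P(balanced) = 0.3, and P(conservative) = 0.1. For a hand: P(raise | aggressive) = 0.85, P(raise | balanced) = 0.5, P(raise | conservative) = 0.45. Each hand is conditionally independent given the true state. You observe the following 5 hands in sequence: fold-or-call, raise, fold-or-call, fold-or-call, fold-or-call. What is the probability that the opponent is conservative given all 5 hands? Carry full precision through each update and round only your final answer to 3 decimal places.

0.299

After 'fold-or-call': normaliser = 0.15·0.6000 + 0.5·0.3000 + 0.55·0.1000; P(aggressive) ≈ 0.3051, P(balanced) ≈ 0.5085, P(conservative) ≈ 0.1864
After 'raise': normaliser = 0.85·0.3051 + 0.5·0.5085 + 0.45·0.1864; P(aggressive) ≈ 0.4340, P(balanced) ≈ 0.4255, P(conservative) ≈ 0.1404
After 'fold-or-call': normaliser = 0.15·0.4340 + 0.5·0.4255 + 0.55·0.1404; P(aggressive) ≈ 0.1833, P(balanced) ≈ 0.5992, P(conservative) ≈ 0.2175
After 'fold-or-call': normaliser = 0.15·0.1833 + 0.5·0.5992 + 0.55·0.2175; P(aggressive) ≈ 0.0616, P(balanced) ≈ 0.6706, P(conservative) ≈ 0.2678
After 'fold-or-call': normaliser = 0.15·0.0616 + 0.5·0.6706 + 0.55·0.2678; P(aggressive) ≈ 0.0188, P(balanced) ≈ 0.6818, P(conservative) ≈ 0.2995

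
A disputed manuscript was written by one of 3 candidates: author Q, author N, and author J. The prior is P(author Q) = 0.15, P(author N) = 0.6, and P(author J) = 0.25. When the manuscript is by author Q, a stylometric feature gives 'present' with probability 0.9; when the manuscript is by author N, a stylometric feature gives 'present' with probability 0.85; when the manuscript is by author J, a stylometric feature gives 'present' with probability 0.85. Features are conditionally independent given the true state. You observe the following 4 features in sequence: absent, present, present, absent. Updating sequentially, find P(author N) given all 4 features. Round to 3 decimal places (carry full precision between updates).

0.649

After 'absent': normaliser = 0.1·0.1500 + 0.15·0.6000 + 0.15·0.2500; P(author Q) ≈ 0.1053, P(author N) ≈ 0.6316, P(author J) ≈ 0.2632
After 'present': normaliser = 0.9·0.1053 + 0.85·0.6316 + 0.85·0.2632; P(author Q) ≈ 0.1108, P(author N) ≈ 0.6277, P(author J) ≈ 0.2615
After 'present': normaliser = 0.9·0.1108 + 0.85·0.6277 + 0.85·0.2615; P(author Q) ≈ 0.1165, P(author N) ≈ 0.6236, P(author J) ≈ 0.2598
After 'absent': normaliser = 0.1·0.1165 + 0.15·0.6236 + 0.15·0.2598; P(author Q) ≈ 0.0808, P(author N) ≈ 0.6488, P(author J) ≈ 0.2703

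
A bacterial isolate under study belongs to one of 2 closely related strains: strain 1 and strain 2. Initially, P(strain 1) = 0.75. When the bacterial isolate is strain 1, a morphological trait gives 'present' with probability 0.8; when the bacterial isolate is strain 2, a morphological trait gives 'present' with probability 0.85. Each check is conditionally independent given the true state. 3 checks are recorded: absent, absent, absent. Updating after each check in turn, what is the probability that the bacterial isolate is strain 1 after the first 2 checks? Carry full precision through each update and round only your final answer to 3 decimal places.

After 'absent': P(strain 1) = 0.2·0.7500 / (0.2·0.7500 + 0.15·0.2500) ≈ 0.8000
After 'absent': P(strain 1) = 0.2·0.8000 / (0.2·0.8000 + 0.15·0.2000) ≈ 0.8421

0.842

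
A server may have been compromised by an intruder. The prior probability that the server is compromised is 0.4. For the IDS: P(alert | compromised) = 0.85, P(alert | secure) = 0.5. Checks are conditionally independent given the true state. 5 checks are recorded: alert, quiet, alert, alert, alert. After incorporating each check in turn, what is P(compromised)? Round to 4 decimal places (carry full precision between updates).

Each posterior becomes the prior for the next update.
After 'alert': P(compromised) = 0.85·0.4000 / (0.85·0.4000 + 0.5·0.6000) ≈ 0.5312
After 'quiet': P(compromised) = 0.15·0.5312 / (0.15·0.5312 + 0.5·0.4688) ≈ 0.2537
After 'alert': P(compromised) = 0.85·0.2537 / (0.85·0.2537 + 0.5·0.7463) ≈ 0.3663
After 'alert': P(compromised) = 0.85·0.3663 / (0.85·0.3663 + 0.5·0.6337) ≈ 0.4956
After 'alert': P(compromised) = 0.85·0.4956 / (0.85·0.4956 + 0.5·0.5044) ≈ 0.6255

0.6255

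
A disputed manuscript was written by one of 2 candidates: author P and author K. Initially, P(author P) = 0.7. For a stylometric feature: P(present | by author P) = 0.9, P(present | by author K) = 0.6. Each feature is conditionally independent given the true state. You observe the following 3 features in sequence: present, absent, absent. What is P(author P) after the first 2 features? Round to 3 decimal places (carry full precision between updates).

Each posterior becomes the prior for the next update.
After 'present': P(author P) = 0.9·0.7000 / (0.9·0.7000 + 0.6·0.3000) ≈ 0.7778
After 'absent': P(author P) = 0.1·0.7778 / (0.1·0.7778 + 0.4·0.2222) ≈ 0.4667

0.467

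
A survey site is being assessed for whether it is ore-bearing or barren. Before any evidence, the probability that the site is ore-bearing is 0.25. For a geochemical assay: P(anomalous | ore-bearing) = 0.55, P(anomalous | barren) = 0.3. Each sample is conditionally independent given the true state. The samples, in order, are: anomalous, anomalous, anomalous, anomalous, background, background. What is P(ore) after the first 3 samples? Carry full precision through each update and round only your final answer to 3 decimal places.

Each posterior becomes the prior for the next update.
After 'anomalous': P(ore) = 0.55·0.2500 / (0.55·0.2500 + 0.3·0.7500) ≈ 0.3793
After 'anomalous': P(ore) = 0.55·0.3793 / (0.55·0.3793 + 0.3·0.6207) ≈ 0.5284
After 'anomalous': P(ore) = 0.55·0.5284 / (0.55·0.5284 + 0.3·0.4716) ≈ 0.6726

0.673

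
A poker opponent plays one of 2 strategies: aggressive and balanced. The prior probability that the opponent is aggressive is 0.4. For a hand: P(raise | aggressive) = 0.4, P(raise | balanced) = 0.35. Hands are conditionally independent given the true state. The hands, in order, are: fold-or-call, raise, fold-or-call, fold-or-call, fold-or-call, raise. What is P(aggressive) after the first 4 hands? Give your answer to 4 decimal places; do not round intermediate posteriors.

0.3747

Apply Bayes' rule sequentially, carrying P(aggressive) forward.
After 'fold-or-call': P(aggressive) = 0.6·0.4000 / (0.6·0.4000 + 0.65·0.6000) ≈ 0.3810
After 'raise': P(aggressive) = 0.4·0.3810 / (0.4·0.3810 + 0.35·0.6190) ≈ 0.4129
After 'fold-or-call': P(aggressive) = 0.6·0.4129 / (0.6·0.4129 + 0.65·0.5871) ≈ 0.3936
After 'fold-or-call': P(aggressive) = 0.6·0.3936 / (0.6·0.3936 + 0.65·0.6064) ≈ 0.3747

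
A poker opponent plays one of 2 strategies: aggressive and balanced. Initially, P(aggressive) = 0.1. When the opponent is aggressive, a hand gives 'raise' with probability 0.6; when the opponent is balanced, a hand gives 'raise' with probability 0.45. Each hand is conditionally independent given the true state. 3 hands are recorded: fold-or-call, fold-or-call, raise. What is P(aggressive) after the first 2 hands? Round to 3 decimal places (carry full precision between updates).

After 'fold-or-call': P(aggressive) = 0.4·0.1000 / (0.4·0.1000 + 0.55·0.9000) ≈ 0.0748
After 'fold-or-call': P(aggressive) = 0.4·0.0748 / (0.4·0.0748 + 0.55·0.9252) ≈ 0.0555

0.056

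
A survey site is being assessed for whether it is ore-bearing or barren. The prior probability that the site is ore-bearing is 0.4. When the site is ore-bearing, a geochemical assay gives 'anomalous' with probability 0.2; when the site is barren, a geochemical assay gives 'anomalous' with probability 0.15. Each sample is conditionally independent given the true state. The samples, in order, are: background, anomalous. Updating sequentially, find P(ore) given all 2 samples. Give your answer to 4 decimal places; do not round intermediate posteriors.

After 'background': P(ore) = 0.8·0.4000 / (0.8·0.4000 + 0.85·0.6000) ≈ 0.3855
After 'anomalous': P(ore) = 0.2·0.3855 / (0.2·0.3855 + 0.15·0.6145) ≈ 0.4555

0.4555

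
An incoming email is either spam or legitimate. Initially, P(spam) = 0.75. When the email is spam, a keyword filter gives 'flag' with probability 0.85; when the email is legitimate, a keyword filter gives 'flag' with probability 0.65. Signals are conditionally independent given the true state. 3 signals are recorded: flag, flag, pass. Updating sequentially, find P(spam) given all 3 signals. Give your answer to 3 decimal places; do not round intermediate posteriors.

0.687

Each posterior becomes the prior for the next update.
After 'flag': P(spam) = 0.85·0.7500 / (0.85·0.7500 + 0.65·0.2500) ≈ 0.7969
After 'flag': P(spam) = 0.85·0.7969 / (0.85·0.7969 + 0.65·0.2031) ≈ 0.8369
After 'pass': P(spam) = 0.15·0.8369 / (0.15·0.8369 + 0.35·0.1631) ≈ 0.6874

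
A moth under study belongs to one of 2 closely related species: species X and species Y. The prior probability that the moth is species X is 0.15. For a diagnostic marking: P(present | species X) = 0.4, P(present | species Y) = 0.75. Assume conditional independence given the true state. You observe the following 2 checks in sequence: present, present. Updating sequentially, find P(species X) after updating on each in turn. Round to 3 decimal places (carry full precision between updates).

0.048

After 'present': P(species X) = 0.4·0.1500 / (0.4·0.1500 + 0.75·0.8500) ≈ 0.0860
After 'present': P(species X) = 0.4·0.0860 / (0.4·0.0860 + 0.75·0.9140) ≈ 0.0478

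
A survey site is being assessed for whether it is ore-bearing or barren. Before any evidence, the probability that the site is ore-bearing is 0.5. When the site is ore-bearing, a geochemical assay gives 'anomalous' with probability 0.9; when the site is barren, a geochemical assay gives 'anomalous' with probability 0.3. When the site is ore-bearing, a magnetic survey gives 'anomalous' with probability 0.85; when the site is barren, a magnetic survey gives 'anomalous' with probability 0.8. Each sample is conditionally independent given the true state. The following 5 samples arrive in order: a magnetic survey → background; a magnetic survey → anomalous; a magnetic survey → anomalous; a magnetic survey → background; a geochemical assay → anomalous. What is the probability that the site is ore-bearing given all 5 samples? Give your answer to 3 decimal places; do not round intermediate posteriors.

0.656

After a magnetic survey='background': P(ore) = 0.15·0.5000 / (0.15·0.5000 + 0.2·0.5000) ≈ 0.4286
After a magnetic survey='anomalous': P(ore) = 0.85·0.4286 / (0.85·0.4286 + 0.8·0.5714) ≈ 0.4435
After a magnetic survey='anomalous': P(ore) = 0.85·0.4435 / (0.85·0.4435 + 0.8·0.5565) ≈ 0.4585
After a magnetic survey='background': P(ore) = 0.15·0.4585 / (0.15·0.4585 + 0.2·0.5415) ≈ 0.3884
After a geochemical assay='anomalous': P(ore) = 0.9·0.3884 / (0.9·0.3884 + 0.3·0.6116) ≈ 0.6558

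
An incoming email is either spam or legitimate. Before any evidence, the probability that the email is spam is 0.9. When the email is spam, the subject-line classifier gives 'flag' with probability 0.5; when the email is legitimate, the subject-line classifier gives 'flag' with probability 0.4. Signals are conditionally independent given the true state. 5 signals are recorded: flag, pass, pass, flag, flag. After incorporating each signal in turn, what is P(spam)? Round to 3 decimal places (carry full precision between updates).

0.924

After 'flag': P(spam) = 0.5·0.9000 / (0.5·0.9000 + 0.4·0.1000) ≈ 0.9184
After 'pass': P(spam) = 0.5·0.9184 / (0.5·0.9184 + 0.6·0.0816) ≈ 0.9036
After 'pass': P(spam) = 0.5·0.9036 / (0.5·0.9036 + 0.6·0.0964) ≈ 0.8865
After 'flag': P(spam) = 0.5·0.8865 / (0.5·0.8865 + 0.4·0.1135) ≈ 0.9071
After 'flag': P(spam) = 0.5·0.9071 / (0.5·0.9071 + 0.4·0.0929) ≈ 0.9243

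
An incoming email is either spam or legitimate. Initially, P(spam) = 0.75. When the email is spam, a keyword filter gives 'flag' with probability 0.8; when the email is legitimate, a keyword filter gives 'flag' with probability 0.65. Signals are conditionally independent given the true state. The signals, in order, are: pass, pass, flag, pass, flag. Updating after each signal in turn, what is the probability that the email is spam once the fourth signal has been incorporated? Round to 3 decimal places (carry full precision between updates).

After 'pass': P(spam) = 0.2·0.7500 / (0.2·0.7500 + 0.35·0.2500) ≈ 0.6316
After 'pass': P(spam) = 0.2·0.6316 / (0.2·0.6316 + 0.35·0.3684) ≈ 0.4948
After 'flag': P(spam) = 0.8·0.4948 / (0.8·0.4948 + 0.65·0.5052) ≈ 0.5466
After 'pass': P(spam) = 0.2·0.5466 / (0.2·0.5466 + 0.35·0.4534) ≈ 0.4079

0.408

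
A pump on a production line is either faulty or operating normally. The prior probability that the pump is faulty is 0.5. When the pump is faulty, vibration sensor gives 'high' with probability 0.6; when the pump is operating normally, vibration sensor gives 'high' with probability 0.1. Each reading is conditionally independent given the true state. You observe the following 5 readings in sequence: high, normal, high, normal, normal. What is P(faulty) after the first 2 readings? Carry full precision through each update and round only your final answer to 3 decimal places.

After 'high': P(faulty) = 0.6·0.5000 / (0.6·0.5000 + 0.1·0.5000) ≈ 0.8571
After 'normal': P(faulty) = 0.4·0.8571 / (0.4·0.8571 + 0.9·0.1429) ≈ 0.7273

0.727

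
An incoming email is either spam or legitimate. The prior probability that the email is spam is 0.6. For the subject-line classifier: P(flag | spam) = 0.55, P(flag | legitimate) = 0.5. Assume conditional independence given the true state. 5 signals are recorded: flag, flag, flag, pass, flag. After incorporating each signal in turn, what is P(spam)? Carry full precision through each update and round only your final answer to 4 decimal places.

0.6640

After 'flag': P(spam) = 0.55·0.6000 / (0.55·0.6000 + 0.5·0.4000) ≈ 0.6226
After 'flag': P(spam) = 0.55·0.6226 / (0.55·0.6226 + 0.5·0.3774) ≈ 0.6448
After 'flag': P(spam) = 0.55·0.6448 / (0.55·0.6448 + 0.5·0.3552) ≈ 0.6663
After 'pass': P(spam) = 0.45·0.6663 / (0.45·0.6663 + 0.5·0.3337) ≈ 0.6425
After 'flag': P(spam) = 0.55·0.6425 / (0.55·0.6425 + 0.5·0.3575) ≈ 0.6640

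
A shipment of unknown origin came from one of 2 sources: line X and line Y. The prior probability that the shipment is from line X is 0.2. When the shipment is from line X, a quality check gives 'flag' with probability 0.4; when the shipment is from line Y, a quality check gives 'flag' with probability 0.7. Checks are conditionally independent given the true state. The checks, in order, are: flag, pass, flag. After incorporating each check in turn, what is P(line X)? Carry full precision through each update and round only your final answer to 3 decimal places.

0.140

After 'flag': P(line X) = 0.4·0.2000 / (0.4·0.2000 + 0.7·0.8000) ≈ 0.1250
After 'pass': P(line X) = 0.6·0.1250 / (0.6·0.1250 + 0.3·0.8750) ≈ 0.2222
After 'flag': P(line X) = 0.4·0.2222 / (0.4·0.2222 + 0.7·0.7778) ≈ 0.1404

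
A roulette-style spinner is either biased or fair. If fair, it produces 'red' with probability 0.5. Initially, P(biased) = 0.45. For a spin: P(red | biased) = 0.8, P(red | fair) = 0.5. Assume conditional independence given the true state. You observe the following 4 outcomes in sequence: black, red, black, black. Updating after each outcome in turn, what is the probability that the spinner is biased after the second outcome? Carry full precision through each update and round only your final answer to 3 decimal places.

0.344

After 'black': P(biased) = 0.2·0.4500 / (0.2·0.4500 + 0.5·0.5500) ≈ 0.2466
After 'red': P(biased) = 0.8·0.2466 / (0.8·0.2466 + 0.5·0.7534) ≈ 0.3437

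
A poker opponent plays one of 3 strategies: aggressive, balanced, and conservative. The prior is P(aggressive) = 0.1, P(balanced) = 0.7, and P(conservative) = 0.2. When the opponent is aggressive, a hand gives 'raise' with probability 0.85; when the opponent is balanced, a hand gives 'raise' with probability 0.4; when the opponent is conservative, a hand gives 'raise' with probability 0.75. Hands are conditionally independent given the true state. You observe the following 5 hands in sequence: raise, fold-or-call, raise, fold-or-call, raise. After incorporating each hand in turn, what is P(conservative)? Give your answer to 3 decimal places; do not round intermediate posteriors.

0.231

Each posterior becomes the prior for the next update.
After 'raise': normaliser = 0.85·0.1000 + 0.4·0.7000 + 0.75·0.2000; P(aggressive) ≈ 0.1650, P(balanced) ≈ 0.5437, P(conservative) ≈ 0.2913
After 'fold-or-call': normaliser = 0.15·0.1650 + 0.6·0.5437 + 0.25·0.2913; P(aggressive) ≈ 0.0584, P(balanced) ≈ 0.7698, P(conservative) ≈ 0.1718
After 'raise': normaliser = 0.85·0.0584 + 0.4·0.7698 + 0.75·0.1718; P(aggressive) ≈ 0.1021, P(balanced) ≈ 0.6330, P(conservative) ≈ 0.2649
After 'fold-or-call': normaliser = 0.15·0.1021 + 0.6·0.6330 + 0.25·0.2649; P(aggressive) ≈ 0.0332, P(balanced) ≈ 0.8232, P(conservative) ≈ 0.1436
After 'raise': normaliser = 0.85·0.0332 + 0.4·0.8232 + 0.75·0.1436; P(aggressive) ≈ 0.0606, P(balanced) ≈ 0.7079, P(conservative) ≈ 0.2315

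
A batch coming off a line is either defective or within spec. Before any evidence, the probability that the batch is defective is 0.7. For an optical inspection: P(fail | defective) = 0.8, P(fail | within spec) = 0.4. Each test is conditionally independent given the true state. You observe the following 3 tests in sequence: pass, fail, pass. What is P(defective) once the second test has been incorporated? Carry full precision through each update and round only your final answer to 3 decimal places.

0.609

After 'pass': P(defective) = 0.2·0.7000 / (0.2·0.7000 + 0.6·0.3000) ≈ 0.4375
After 'fail': P(defective) = 0.8·0.4375 / (0.8·0.4375 + 0.4·0.5625) ≈ 0.6087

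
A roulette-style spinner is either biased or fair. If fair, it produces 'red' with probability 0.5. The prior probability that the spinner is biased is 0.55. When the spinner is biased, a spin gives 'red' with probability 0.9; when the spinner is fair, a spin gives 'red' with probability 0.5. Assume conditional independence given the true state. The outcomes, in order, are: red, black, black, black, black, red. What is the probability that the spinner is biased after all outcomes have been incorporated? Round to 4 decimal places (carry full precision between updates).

0.0063

After 'red': P(biased) = 0.9·0.5500 / (0.9·0.5500 + 0.5·0.4500) ≈ 0.6875
After 'black': P(biased) = 0.1·0.6875 / (0.1·0.6875 + 0.5·0.3125) ≈ 0.3056
After 'black': P(biased) = 0.1·0.3056 / (0.1·0.3056 + 0.5·0.6944) ≈ 0.0809
After 'black': P(biased) = 0.1·0.0809 / (0.1·0.0809 + 0.5·0.9191) ≈ 0.0173
After 'black': P(biased) = 0.1·0.0173 / (0.1·0.0173 + 0.5·0.9827) ≈ 0.0035
After 'red': P(biased) = 0.9·0.0035 / (0.9·0.0035 + 0.5·0.9965) ≈ 0.0063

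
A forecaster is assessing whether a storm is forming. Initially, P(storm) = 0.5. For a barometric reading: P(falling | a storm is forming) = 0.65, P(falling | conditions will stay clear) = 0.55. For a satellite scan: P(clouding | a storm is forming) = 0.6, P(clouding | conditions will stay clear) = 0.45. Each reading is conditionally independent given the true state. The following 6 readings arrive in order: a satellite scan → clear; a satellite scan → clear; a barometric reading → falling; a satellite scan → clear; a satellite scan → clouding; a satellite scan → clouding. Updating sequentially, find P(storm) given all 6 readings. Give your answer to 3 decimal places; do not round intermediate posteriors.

After a satellite scan='clear': P(storm) = 0.4·0.5000 / (0.4·0.5000 + 0.55·0.5000) ≈ 0.4211
After a satellite scan='clear': P(storm) = 0.4·0.4211 / (0.4·0.4211 + 0.55·0.5789) ≈ 0.3459
After a barometric reading='falling': P(storm) = 0.65·0.3459 / (0.65·0.3459 + 0.55·0.6541) ≈ 0.3847
After a satellite scan='clear': P(storm) = 0.4·0.3847 / (0.4·0.3847 + 0.55·0.6153) ≈ 0.3125
After a satellite scan='clouding': P(storm) = 0.6·0.3125 / (0.6·0.3125 + 0.45·0.6875) ≈ 0.3774
After a satellite scan='clouding': P(storm) = 0.6·0.3774 / (0.6·0.3774 + 0.45·0.6226) ≈ 0.4470

0.447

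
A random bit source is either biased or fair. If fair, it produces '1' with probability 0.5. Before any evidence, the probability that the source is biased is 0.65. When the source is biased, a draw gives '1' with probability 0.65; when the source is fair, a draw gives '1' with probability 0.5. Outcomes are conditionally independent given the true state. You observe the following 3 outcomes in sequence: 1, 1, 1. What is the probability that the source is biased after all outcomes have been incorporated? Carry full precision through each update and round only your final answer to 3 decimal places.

After '1': P(biased) = 0.65·0.6500 / (0.65·0.6500 + 0.5·0.3500) ≈ 0.7071
After '1': P(biased) = 0.65·0.7071 / (0.65·0.7071 + 0.5·0.2929) ≈ 0.7584
After '1': P(biased) = 0.65·0.7584 / (0.65·0.7584 + 0.5·0.2416) ≈ 0.8032

0.803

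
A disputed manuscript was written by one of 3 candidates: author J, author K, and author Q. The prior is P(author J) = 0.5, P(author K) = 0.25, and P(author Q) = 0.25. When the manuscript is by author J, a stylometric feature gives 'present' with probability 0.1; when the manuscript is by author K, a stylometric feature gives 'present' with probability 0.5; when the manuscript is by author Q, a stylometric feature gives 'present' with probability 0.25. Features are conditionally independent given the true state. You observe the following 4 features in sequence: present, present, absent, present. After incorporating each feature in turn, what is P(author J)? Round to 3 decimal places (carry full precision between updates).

0.024

Apply Bayes' rule sequentially, carrying P(author J) forward.
After 'present': normaliser = 0.1·0.5000 + 0.5·0.2500 + 0.25·0.2500; P(author J) ≈ 0.2105, P(author K) ≈ 0.5263, P(author Q) ≈ 0.2632
After 'present': normaliser = 0.1·0.2105 + 0.5·0.5263 + 0.25·0.2632; P(author J) ≈ 0.0602, P(author K) ≈ 0.7519, P(author Q) ≈ 0.1880
After 'absent': normaliser = 0.9·0.0602 + 0.5·0.7519 + 0.75·0.1880; P(author J) ≈ 0.0948, P(author K) ≈ 0.6583, P(author Q) ≈ 0.2469
After 'present': normaliser = 0.1·0.0948 + 0.5·0.6583 + 0.25·0.2469; P(author J) ≈ 0.0237, P(author K) ≈ 0.8222, P(author Q) ≈ 0.1542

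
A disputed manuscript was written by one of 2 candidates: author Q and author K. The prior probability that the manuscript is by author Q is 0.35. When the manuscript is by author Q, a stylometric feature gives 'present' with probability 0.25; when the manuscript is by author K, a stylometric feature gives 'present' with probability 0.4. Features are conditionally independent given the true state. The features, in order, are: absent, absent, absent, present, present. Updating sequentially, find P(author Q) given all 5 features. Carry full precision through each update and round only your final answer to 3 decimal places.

0.291

After 'absent': P(author Q) = 0.75·0.3500 / (0.75·0.3500 + 0.6·0.6500) ≈ 0.4023
After 'absent': P(author Q) = 0.75·0.4023 / (0.75·0.4023 + 0.6·0.5977) ≈ 0.4569
After 'absent': P(author Q) = 0.75·0.4569 / (0.75·0.4569 + 0.6·0.5431) ≈ 0.5126
After 'present': P(author Q) = 0.25·0.5126 / (0.25·0.5126 + 0.4·0.4874) ≈ 0.3966
After 'present': P(author Q) = 0.25·0.3966 / (0.25·0.3966 + 0.4·0.6034) ≈ 0.2912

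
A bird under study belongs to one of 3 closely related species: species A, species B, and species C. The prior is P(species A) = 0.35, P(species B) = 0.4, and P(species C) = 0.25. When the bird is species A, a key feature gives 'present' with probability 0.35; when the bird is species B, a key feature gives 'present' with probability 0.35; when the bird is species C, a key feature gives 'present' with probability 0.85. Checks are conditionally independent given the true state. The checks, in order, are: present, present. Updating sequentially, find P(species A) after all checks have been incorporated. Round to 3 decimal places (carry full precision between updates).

0.157

After 'present': normaliser = 0.35·0.3500 + 0.35·0.4000 + 0.85·0.2500; P(species A) ≈ 0.2579, P(species B) ≈ 0.2947, P(species C) ≈ 0.4474
After 'present': normaliser = 0.35·0.2579 + 0.35·0.2947 + 0.85·0.4474; P(species A) ≈ 0.1573, P(species B) ≈ 0.1798, P(species C) ≈ 0.6628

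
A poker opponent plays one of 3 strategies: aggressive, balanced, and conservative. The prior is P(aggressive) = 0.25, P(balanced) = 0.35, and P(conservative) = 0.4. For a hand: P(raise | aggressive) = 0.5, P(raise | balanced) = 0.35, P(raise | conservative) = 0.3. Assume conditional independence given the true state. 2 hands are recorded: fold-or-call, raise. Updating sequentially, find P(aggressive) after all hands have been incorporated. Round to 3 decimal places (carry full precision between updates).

Apply Bayes' rule sequentially, carrying P(aggressive) forward.
After 'fold-or-call': normaliser = 0.5·0.2500 + 0.65·0.3500 + 0.7·0.4000; P(aggressive) ≈ 0.1976, P(balanced) ≈ 0.3597, P(conservative) ≈ 0.4427
After 'raise': normaliser = 0.5·0.1976 + 0.35·0.3597 + 0.3·0.4427; P(aggressive) ≈ 0.2764, P(balanced) ≈ 0.3521, P(conservative) ≈ 0.3715

0.276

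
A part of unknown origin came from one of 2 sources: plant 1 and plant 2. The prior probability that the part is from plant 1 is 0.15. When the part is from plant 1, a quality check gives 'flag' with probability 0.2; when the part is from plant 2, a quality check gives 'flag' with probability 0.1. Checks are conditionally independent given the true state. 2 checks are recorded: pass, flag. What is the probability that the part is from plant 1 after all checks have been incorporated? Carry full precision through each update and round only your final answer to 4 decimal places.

0.2388

After 'pass': P(plant 1) = 0.8·0.1500 / (0.8·0.1500 + 0.9·0.8500) ≈ 0.1356
After 'flag': P(plant 1) = 0.2·0.1356 / (0.2·0.1356 + 0.1·0.8644) ≈ 0.2388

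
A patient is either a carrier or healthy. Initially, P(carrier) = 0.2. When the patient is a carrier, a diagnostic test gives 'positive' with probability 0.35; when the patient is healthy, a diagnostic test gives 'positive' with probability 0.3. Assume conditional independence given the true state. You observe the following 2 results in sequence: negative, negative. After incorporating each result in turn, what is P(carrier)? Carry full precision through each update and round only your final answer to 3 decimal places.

After 'negative': P(carrier) = 0.65·0.2000 / (0.65·0.2000 + 0.7·0.8000) ≈ 0.1884
After 'negative': P(carrier) = 0.65·0.1884 / (0.65·0.1884 + 0.7·0.8116) ≈ 0.1773

0.177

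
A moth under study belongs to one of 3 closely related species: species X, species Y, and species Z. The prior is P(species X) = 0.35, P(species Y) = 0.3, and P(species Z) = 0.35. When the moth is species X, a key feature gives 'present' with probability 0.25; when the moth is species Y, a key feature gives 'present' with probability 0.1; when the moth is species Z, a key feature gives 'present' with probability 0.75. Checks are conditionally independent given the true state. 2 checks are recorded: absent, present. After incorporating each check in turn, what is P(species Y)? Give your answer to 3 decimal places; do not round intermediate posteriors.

0.171

After 'absent': normaliser = 0.75·0.3500 + 0.9·0.3000 + 0.25·0.3500; P(species X) ≈ 0.4234, P(species Y) ≈ 0.4355, P(species Z) ≈ 0.1411
After 'present': normaliser = 0.25·0.4234 + 0.1·0.4355 + 0.75·0.1411; P(species X) ≈ 0.4147, P(species Y) ≈ 0.1706, P(species Z) ≈ 0.4147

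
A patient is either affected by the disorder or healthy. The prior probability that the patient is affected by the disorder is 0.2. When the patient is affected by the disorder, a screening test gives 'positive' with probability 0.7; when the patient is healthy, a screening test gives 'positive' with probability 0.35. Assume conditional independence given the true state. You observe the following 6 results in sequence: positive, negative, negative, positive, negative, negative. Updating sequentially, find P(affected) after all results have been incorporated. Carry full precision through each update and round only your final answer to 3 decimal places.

After 'positive': P(affected) = 0.7·0.2000 / (0.7·0.2000 + 0.35·0.8000) ≈ 0.3333
After 'negative': P(affected) = 0.3·0.3333 / (0.3·0.3333 + 0.65·0.6667) ≈ 0.1875
After 'negative': P(affected) = 0.3·0.1875 / (0.3·0.1875 + 0.65·0.8125) ≈ 0.0963
After 'positive': P(affected) = 0.7·0.0963 / (0.7·0.0963 + 0.35·0.9037) ≈ 0.1756
After 'negative': P(affected) = 0.3·0.1756 / (0.3·0.1756 + 0.65·0.8244) ≈ 0.0895
After 'negative': P(affected) = 0.3·0.0895 / (0.3·0.0895 + 0.65·0.9105) ≈ 0.0434

0.043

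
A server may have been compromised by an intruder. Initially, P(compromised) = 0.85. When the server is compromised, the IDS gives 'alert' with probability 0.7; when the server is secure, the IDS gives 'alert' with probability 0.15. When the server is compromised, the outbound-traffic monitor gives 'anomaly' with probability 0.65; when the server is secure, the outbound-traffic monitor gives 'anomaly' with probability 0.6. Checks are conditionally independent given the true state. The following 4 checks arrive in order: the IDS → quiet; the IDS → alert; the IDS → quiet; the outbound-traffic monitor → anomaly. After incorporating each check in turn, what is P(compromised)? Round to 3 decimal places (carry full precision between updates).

After the IDS='quiet': P(compromised) = 0.3·0.8500 / (0.3·0.8500 + 0.85·0.1500) ≈ 0.6667
After the IDS='alert': P(compromised) = 0.7·0.6667 / (0.7·0.6667 + 0.15·0.3333) ≈ 0.9032
After the IDS='quiet': P(compromised) = 0.3·0.9032 / (0.3·0.9032 + 0.85·0.0968) ≈ 0.7671
After the outbound-traffic monitor='anomaly': P(compromised) = 0.65·0.7671 / (0.65·0.7671 + 0.6·0.2329) ≈ 0.7811

0.781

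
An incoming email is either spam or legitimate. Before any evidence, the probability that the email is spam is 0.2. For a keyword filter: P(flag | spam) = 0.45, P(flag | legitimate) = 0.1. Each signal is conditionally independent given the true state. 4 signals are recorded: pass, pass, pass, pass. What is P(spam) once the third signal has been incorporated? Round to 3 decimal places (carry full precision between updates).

0.054

Apply Bayes' rule sequentially, carrying P(spam) forward.
After 'pass': P(spam) = 0.55·0.2000 / (0.55·0.2000 + 0.9·0.8000) ≈ 0.1325
After 'pass': P(spam) = 0.55·0.1325 / (0.55·0.1325 + 0.9·0.8675) ≈ 0.0854
After 'pass': P(spam) = 0.55·0.0854 / (0.55·0.0854 + 0.9·0.9146) ≈ 0.0540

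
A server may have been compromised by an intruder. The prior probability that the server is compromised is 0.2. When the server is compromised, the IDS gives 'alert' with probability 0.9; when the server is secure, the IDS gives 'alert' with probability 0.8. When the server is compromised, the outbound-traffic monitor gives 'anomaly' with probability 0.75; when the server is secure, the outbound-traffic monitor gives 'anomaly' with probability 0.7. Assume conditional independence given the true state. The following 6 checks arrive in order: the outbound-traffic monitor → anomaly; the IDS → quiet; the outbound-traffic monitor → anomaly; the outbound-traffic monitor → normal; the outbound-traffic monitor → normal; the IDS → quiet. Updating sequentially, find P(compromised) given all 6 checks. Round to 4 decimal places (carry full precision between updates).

0.0475

After the outbound-traffic monitor='anomaly': P(compromised) = 0.75·0.2000 / (0.75·0.2000 + 0.7·0.8000) ≈ 0.2113
After the IDS='quiet': P(compromised) = 0.1·0.2113 / (0.1·0.2113 + 0.2·0.7887) ≈ 0.1181
After the outbound-traffic monitor='anomaly': P(compromised) = 0.75·0.1181 / (0.75·0.1181 + 0.7·0.8819) ≈ 0.1255
After the outbound-traffic monitor='normal': P(compromised) = 0.25·0.1255 / (0.25·0.1255 + 0.3·0.8745) ≈ 0.1068
After the outbound-traffic monitor='normal': P(compromised) = 0.25·0.1068 / (0.25·0.1068 + 0.3·0.8932) ≈ 0.0906
After the IDS='quiet': P(compromised) = 0.1·0.0906 / (0.1·0.0906 + 0.2·0.9094) ≈ 0.0475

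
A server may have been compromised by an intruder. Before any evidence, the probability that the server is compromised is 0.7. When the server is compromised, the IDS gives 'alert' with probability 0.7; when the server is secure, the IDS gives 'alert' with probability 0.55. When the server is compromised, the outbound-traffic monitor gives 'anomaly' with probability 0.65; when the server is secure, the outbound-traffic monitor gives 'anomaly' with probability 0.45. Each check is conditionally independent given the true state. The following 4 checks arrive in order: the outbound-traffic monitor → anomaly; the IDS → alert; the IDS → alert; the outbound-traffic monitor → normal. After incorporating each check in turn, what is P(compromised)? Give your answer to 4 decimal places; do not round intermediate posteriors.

0.7765

After the outbound-traffic monitor='anomaly': P(compromised) = 0.65·0.7000 / (0.65·0.7000 + 0.45·0.3000) ≈ 0.7712
After the IDS='alert': P(compromised) = 0.7·0.7712 / (0.7·0.7712 + 0.55·0.2288) ≈ 0.8109
After the IDS='alert': P(compromised) = 0.7·0.8109 / (0.7·0.8109 + 0.55·0.1891) ≈ 0.8452
After the outbound-traffic monitor='normal': P(compromised) = 0.35·0.8452 / (0.35·0.8452 + 0.55·0.1548) ≈ 0.7765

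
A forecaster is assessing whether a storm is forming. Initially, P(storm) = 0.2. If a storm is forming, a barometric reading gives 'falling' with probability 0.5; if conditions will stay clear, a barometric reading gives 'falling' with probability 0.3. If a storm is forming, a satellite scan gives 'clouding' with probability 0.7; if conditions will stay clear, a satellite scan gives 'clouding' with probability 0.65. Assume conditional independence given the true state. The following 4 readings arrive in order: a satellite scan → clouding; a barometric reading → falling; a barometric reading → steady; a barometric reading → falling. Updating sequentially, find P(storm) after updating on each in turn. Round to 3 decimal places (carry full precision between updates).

After a satellite scan='clouding': P(storm) = 0.7·0.2000 / (0.7·0.2000 + 0.65·0.8000) ≈ 0.2121
After a barometric reading='falling': P(storm) = 0.5·0.2121 / (0.5·0.2121 + 0.3·0.7879) ≈ 0.3097
After a barometric reading='steady': P(storm) = 0.5·0.3097 / (0.5·0.3097 + 0.7·0.6903) ≈ 0.2427
After a barometric reading='falling': P(storm) = 0.5·0.2427 / (0.5·0.2427 + 0.3·0.7573) ≈ 0.3482

0.348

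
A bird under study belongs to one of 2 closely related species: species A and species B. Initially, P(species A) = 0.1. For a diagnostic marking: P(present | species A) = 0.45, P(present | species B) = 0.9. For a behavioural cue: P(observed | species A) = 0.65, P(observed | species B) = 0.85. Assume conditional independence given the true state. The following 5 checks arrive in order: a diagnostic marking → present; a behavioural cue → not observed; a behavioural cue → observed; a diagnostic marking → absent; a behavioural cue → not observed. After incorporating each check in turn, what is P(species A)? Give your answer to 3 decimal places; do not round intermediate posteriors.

After a diagnostic marking='present': P(species A) = 0.45·0.1000 / (0.45·0.1000 + 0.9·0.9000) ≈ 0.0526
After a behavioural cue='not observed': P(species A) = 0.35·0.0526 / (0.35·0.0526 + 0.15·0.9474) ≈ 0.1148
After a behavioural cue='observed': P(species A) = 0.65·0.1148 / (0.65·0.1148 + 0.85·0.8852) ≈ 0.0902
After a diagnostic marking='absent': P(species A) = 0.55·0.0902 / (0.55·0.0902 + 0.1·0.9098) ≈ 0.3528
After a behavioural cue='not observed': P(species A) = 0.35·0.3528 / (0.35·0.3528 + 0.15·0.6472) ≈ 0.5599

0.560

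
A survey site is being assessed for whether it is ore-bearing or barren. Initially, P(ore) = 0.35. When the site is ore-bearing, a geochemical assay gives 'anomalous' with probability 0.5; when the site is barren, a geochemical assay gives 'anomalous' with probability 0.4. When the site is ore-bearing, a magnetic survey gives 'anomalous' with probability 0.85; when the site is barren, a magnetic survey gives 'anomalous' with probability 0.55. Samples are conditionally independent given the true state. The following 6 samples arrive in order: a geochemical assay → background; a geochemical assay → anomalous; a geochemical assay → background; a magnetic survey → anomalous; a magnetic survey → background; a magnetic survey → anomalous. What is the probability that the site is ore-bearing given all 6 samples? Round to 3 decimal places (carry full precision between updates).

0.271

After a geochemical assay='background': P(ore) = 0.5·0.3500 / (0.5·0.3500 + 0.6·0.6500) ≈ 0.3097
After a geochemical assay='anomalous': P(ore) = 0.5·0.3097 / (0.5·0.3097 + 0.4·0.6903) ≈ 0.3593
After a geochemical assay='background': P(ore) = 0.5·0.3593 / (0.5·0.3593 + 0.6·0.6407) ≈ 0.3185
After a magnetic survey='anomalous': P(ore) = 0.85·0.3185 / (0.85·0.3185 + 0.55·0.6815) ≈ 0.4194
After a magnetic survey='background': P(ore) = 0.15·0.4194 / (0.15·0.4194 + 0.45·0.5806) ≈ 0.1941
After a magnetic survey='anomalous': P(ore) = 0.85·0.1941 / (0.85·0.1941 + 0.55·0.8059) ≈ 0.2712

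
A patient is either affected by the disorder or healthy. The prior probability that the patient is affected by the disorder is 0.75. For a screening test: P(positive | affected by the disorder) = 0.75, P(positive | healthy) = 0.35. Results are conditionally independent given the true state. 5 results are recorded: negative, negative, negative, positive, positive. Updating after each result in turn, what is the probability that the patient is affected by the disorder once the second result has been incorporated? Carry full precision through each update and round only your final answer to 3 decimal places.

0.307

Apply Bayes' rule sequentially, carrying P(affected) forward.
After 'negative': P(affected) = 0.25·0.7500 / (0.25·0.7500 + 0.65·0.2500) ≈ 0.5357
After 'negative': P(affected) = 0.25·0.5357 / (0.25·0.5357 + 0.65·0.4643) ≈ 0.3074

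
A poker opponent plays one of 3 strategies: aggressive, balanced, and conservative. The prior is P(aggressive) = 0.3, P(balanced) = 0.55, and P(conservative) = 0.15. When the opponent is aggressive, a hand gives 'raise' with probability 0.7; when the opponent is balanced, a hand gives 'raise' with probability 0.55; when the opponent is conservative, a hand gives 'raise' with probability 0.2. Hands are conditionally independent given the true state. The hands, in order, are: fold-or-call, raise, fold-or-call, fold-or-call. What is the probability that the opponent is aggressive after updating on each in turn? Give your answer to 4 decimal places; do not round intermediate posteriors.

After 'fold-or-call': normaliser = 0.3·0.3000 + 0.45·0.5500 + 0.8·0.1500; P(aggressive) ≈ 0.1967, P(balanced) ≈ 0.5410, P(conservative) ≈ 0.2623
After 'raise': normaliser = 0.7·0.1967 + 0.55·0.5410 + 0.2·0.2623; P(aggressive) ≈ 0.2824, P(balanced) ≈ 0.6101, P(conservative) ≈ 0.1076
After 'fold-or-call': normaliser = 0.3·0.2824 + 0.45·0.6101 + 0.8·0.1076; P(aggressive) ≈ 0.1902, P(balanced) ≈ 0.6165, P(conservative) ≈ 0.1932
After 'fold-or-call': normaliser = 0.3·0.1902 + 0.45·0.6165 + 0.8·0.1932; P(aggressive) ≈ 0.1167, P(balanced) ≈ 0.5672, P(conservative) ≈ 0.3161

0.1167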